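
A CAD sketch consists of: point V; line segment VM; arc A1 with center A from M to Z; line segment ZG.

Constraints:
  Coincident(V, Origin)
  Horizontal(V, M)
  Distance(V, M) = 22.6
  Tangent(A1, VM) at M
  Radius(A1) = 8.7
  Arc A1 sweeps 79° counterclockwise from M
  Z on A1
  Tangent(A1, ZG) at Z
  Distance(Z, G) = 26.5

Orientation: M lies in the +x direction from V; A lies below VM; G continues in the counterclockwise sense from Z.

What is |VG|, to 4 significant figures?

34.26

V is at the origin; V and M share the same y with |VM| = 22.6 and M on the +x side, so M = (22.60, 0.000). The tangent condition forces AM to be normal to VM, so A = M + (0, -8.7) = (22.60, -8.700). On A1, M sits at bearing 90° from A; a 79° counterclockwise sweep puts Z at bearing 169°, so Z = A + 8.7·(cos 169°, sin 169°) = (14.06, -7.040). A1 meets ZG tangentially, so AZ is at right angles to ZG, so ZG runs along (−sin 169°, cos 169°); with |ZG| = 26.5, G = (9.003, -33.05). Then |VG| = |G − V| = 34.26.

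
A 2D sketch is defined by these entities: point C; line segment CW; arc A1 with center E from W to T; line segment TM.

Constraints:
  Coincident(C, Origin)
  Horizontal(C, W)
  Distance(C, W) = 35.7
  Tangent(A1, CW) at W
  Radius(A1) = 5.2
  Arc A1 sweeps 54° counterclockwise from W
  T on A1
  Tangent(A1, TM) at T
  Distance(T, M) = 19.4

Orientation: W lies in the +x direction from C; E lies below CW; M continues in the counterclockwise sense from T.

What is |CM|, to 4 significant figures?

26.87

C is at the origin; C and W share the same y with |CW| = 35.7 and W on the +x side, so W = (35.70, 0.000). The tangent condition forces EW to be normal to CW, so E = W + (0, -5.2) = (35.70, -5.200). On A1, W sits at bearing 90° from E; a 54° counterclockwise sweep puts T at bearing 144°, so T = E + 5.2·(cos 144°, sin 144°) = (31.49, -2.144). The tangent condition forces ET to be normal to TM, so TM runs along (−sin 144°, cos 144°); with |TM| = 19.4, M = (20.09, -17.84). Then |CM| = |M − C| = 26.87.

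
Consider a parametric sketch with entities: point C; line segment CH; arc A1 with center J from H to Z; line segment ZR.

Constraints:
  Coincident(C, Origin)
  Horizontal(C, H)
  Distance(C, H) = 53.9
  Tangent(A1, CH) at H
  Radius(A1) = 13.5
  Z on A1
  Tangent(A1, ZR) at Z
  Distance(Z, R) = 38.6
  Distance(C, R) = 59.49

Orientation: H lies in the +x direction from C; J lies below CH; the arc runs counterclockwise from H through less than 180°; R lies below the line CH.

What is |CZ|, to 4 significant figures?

42.10

C is at the origin; CH is horizontal with |CH| = 53.9 and H on the +x side, so H = (53.90, 0.000). Tangency of A1 to CH means the radius JH is perpendicular to CH, so J = H + (0, -13.5) = (53.90, -13.50). Since JZ ⟂ ZR (tangency), |JR| = √(13.5² + 38.6²) = 40.89 regardless of where Z sits on A1. So R lies on both circle(C, 59.49) and circle(J, 40.89); the below-CH intersection is R = (33.68, -49.04). Z is the foot of the tangent from R: Z = (40.62, -11.07).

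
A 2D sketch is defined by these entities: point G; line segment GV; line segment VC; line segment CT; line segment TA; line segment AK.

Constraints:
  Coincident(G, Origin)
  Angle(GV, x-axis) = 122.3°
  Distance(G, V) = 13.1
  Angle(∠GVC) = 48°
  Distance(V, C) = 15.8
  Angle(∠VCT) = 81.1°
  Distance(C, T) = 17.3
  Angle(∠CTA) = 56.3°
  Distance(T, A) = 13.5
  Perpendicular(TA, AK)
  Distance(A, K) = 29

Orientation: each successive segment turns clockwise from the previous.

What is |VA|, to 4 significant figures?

8.568

∠VCT = 81.1° gives CT at -108.6° from the x-axis; with |CT| = 17.3, T = (3.056, -7.986). ∠CTA = 56.3° gives TA at 127.7° from the x-axis; with |TA| = 13.5, A = (-5.200, 2.696). Then |VA| = |A − V| = 8.568.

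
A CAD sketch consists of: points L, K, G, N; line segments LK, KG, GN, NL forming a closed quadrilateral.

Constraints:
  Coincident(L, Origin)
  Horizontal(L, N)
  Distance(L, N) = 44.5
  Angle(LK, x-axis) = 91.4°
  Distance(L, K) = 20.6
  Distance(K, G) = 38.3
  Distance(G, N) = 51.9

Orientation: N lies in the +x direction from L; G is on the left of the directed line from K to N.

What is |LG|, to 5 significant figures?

54.871

L is at the origin; LN is horizontal with |LN| = 44.5 and N in +x, so N = (44.5, 0). LK runs at 91.4° with |LK| = 20.6, so K = (-0.50330, 20.594). G is determined by |KG| = 38.3 and |GN| = 51.9 together: it lies at the intersection of circle(K, 38.3) and circle(N, 51.9). With |KN| = 49.491, the foot of the radical line on KN is 12.352 from K and the perpendicular offset is √(38.3² − 12.352²) = 36.253. Taking the left-of-KN solution: G = (25.814, 48.420).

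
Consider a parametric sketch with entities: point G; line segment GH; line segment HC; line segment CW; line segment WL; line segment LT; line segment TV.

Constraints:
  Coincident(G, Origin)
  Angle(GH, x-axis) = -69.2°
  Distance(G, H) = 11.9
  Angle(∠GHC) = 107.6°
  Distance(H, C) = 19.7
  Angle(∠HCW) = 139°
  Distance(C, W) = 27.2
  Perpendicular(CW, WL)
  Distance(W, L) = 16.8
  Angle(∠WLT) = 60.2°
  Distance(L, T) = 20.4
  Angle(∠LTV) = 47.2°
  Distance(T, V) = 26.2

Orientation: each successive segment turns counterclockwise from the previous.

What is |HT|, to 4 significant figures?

25.16

G is at the origin; GH runs at -69.2° with length 11.9, so H = (4.226, -11.12). ∠GHC = 107.6° gives HC at 3.200° from the x-axis; with |HC| = 19.7, C = (23.90, -10.02). ∠HCW = 139.0° gives CW at 44.20° from the x-axis; with |CW| = 27.2, W = (43.40, 8.938). CW is perpendicular to WL, so WL runs at 134.2°; with |WL| = 16.8, L = (31.68, 20.98). ∠WLT = 60.2° gives LT at -106.0° from the x-axis; with |LT| = 20.4, T = (26.06, 1.373). Then |HT| = |T − H| = 25.16.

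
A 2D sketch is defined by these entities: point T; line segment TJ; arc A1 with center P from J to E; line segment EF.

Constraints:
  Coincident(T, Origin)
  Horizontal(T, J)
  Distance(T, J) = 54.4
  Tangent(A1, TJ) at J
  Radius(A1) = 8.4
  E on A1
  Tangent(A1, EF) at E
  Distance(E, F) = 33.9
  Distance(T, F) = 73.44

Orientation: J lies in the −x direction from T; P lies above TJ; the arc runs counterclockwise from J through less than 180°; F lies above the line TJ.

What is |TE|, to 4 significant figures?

48.06

Checks: |PE| = 8.400 ✓; ∠(PE, EF) = 90.00° ✓; |EF| = 33.90 ✓; |TF| = 73.44 ✓.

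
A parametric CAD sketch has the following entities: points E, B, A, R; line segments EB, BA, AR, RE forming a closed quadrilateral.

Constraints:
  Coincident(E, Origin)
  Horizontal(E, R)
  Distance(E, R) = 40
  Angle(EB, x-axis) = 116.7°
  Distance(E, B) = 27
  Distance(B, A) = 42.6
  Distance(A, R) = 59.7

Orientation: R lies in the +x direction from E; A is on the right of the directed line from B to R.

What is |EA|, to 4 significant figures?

24.82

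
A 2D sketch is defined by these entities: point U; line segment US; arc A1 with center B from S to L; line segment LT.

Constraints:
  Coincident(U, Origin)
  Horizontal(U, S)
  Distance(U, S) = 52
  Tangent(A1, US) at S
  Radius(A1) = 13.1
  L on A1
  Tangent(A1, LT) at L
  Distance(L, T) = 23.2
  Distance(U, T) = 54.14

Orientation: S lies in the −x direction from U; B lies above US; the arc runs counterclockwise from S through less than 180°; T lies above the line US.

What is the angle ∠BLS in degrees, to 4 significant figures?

43.96°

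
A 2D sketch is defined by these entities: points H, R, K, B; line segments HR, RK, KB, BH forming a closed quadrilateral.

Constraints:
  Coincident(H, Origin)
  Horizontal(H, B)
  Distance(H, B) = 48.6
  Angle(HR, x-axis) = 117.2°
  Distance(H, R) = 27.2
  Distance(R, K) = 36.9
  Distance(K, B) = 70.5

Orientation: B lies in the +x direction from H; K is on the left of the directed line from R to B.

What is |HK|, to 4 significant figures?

56.48

H is at the origin; H and B share the same y with |HB| = 48.6 and B in +x, so B = (48.6, 0). HR runs at 117.2° with |HR| = 27.2, so R = (-12.43, 24.19). K is determined by |RK| = 36.9 and |KB| = 70.5 together: it lies at the intersection of circle(R, 36.9) and circle(B, 70.5). With |RB| = 65.65, the foot of the radical line on RB is 5.344 from R and the perpendicular offset is √(36.9² − 5.344²) = 36.51. Taking the left-of-RB solution: K = (5.988, 56.16).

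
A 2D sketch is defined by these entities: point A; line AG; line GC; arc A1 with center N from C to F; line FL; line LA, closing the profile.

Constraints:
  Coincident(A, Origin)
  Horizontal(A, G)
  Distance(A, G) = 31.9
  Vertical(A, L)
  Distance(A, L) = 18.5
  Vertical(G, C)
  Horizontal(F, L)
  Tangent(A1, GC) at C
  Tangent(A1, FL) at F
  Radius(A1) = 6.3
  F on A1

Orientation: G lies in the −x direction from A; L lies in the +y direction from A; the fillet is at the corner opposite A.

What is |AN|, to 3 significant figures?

28.4

A is at the origin; AG is horizontal with |AG| = 31.9 and G on the −x side, so G = (-31.9, 0.00). A and L share the same x with |AL| = 18.5 and L on the +y side, so L = (0.00, 18.5). The virtual corner opposite A is at (-31.9, 18.5). The tangent condition forces NC to be normal to GC and since A1 is tangent to FL there, NF ⟂ FL, with radius 6.3, so the center N sits 6.3 in from both sides at N = (-25.6, 12.2). Then |AN| = |N − A| = 28.4.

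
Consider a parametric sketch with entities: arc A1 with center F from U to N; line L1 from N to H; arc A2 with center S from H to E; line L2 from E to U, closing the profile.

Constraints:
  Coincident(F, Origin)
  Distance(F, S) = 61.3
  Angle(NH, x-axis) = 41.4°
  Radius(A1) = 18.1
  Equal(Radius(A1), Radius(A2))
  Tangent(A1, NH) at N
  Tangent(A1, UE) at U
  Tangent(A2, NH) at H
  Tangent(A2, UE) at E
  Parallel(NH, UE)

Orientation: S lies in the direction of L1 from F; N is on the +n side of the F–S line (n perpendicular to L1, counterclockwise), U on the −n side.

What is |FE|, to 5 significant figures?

63.916

Tangency of A1 to both parallel lines with radius 18.1 puts N and U at F ± 18.1·n: N = (-11.970, 13.577), U = (11.970, -13.577). Equal radii place H and E the same way about S: H = S + 18.1·n = (34.012, 54.115), E = S − 18.1·n = (57.952, 26.961). Then |FE| = |E − F| = 63.916.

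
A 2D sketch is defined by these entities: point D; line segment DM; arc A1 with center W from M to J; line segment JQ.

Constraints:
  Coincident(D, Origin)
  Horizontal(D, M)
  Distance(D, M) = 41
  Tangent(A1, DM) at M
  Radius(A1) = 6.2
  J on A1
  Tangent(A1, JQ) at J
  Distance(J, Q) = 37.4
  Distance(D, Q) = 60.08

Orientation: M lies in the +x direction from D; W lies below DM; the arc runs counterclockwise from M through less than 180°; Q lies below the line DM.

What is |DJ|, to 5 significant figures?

35.609

Checks: |WJ| = 6.200 ✓; ∠(WJ, JQ) = 90.00° ✓; |JQ| = 37.40 ✓; |DQ| = 60.08 ✓.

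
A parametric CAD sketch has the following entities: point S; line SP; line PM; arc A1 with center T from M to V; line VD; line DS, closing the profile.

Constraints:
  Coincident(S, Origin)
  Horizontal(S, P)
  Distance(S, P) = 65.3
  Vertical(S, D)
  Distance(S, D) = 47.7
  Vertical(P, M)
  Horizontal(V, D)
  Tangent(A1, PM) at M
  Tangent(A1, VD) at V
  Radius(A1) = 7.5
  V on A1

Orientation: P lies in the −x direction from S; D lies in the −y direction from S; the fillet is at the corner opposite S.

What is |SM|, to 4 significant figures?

76.68

S is at the origin; SP is horizontal with |SP| = 65.3 and P on the −x side, so P = (-65.30, 0.000). S and D share the same x with |SD| = 47.7 and D on the −y side, so D = (0.000, -47.70). The virtual corner opposite S is at (-65.30, -47.70). Since A1 is tangent to PM there, TM ⟂ PM and the tangent condition forces TV to be normal to VD, with radius 7.5, so the center T sits 7.5 in from both sides at T = (-57.80, -40.20). That places the tangent points at M = (-65.30, -40.20) on PM and V = (-57.80, -47.70) on VD. Then |SM| = |M − S| = 76.68.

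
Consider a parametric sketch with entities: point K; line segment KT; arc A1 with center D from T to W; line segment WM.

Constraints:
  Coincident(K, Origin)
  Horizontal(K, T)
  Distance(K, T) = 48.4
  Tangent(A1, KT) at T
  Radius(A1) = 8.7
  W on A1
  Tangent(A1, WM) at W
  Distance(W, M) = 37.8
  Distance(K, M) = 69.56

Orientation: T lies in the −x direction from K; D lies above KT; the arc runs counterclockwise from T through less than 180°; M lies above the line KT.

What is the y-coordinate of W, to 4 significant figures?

11.19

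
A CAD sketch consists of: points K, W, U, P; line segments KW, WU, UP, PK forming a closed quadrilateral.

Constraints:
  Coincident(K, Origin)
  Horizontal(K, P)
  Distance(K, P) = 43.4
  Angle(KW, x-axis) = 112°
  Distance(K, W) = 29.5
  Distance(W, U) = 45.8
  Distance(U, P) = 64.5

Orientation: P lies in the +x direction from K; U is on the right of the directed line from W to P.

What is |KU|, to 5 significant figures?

25.753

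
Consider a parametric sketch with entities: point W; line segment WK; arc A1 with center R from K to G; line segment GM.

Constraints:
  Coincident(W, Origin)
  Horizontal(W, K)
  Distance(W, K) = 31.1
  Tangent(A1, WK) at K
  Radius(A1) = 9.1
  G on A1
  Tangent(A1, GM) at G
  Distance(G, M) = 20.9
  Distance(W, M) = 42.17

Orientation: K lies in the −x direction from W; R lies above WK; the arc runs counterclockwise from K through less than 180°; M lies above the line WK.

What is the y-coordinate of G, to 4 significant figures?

11.51

Checks: |RG| = 9.100 ✓; ∠(RG, GM) = 90.00° ✓; |GM| = 20.90 ✓; |WM| = 42.17 ✓.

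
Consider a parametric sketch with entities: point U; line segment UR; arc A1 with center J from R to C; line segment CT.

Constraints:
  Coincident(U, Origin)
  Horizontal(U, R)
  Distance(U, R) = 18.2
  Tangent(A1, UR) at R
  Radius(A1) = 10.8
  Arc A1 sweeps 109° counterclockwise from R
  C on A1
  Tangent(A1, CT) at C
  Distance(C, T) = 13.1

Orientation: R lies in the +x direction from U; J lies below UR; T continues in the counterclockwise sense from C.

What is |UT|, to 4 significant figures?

29.38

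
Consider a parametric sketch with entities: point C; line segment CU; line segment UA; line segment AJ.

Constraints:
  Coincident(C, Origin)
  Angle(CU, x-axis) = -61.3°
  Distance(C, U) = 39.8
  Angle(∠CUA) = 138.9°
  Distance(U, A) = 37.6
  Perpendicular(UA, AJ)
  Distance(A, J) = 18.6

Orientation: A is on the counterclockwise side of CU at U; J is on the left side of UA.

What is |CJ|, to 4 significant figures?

68.01

C is at the origin; CU runs at -61.3° with length 39.8, so U = 39.8·(cos -61.3°, sin -61.3°) = (19.11, -34.91). ∠CUA = 138.9°, so UA runs at -61.3° + (180° − 138.9°) = -20.20° from the x-axis; with |UA| = 37.6, A = U + 37.6·(cos -20.20°, sin -20.20°) = (54.40, -47.89). UA is perpendicular to AJ; with |AJ| = 18.6 on the left of UA, J = A + 18.6·(0.3453, 0.9385) = (60.82, -30.44). Then |CJ| = |J − C| = 68.01.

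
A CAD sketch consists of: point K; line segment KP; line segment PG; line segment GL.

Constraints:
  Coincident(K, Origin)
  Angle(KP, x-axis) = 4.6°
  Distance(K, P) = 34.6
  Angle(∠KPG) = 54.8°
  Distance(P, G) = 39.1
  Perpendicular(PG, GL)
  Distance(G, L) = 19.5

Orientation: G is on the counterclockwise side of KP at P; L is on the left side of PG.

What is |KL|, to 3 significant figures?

21.1

K is at the origin; KP runs at 4.6° with length 34.6, so P = 34.6·(cos 4.6°, sin 4.6°) = (34.5, 2.77). ∠KPG = 54.8°, so PG runs at 4.6° + (180° − 54.8°) = 130° from the x-axis; with |PG| = 39.1, G = P + 39.1·(cos 130°, sin 130°) = (9.46, 32.8). PG is perpendicular to GL; with |GL| = 19.5 on the left of PG, L = G + 19.5·(-0.768, -0.640) = (-5.52, 20.3). Then |KL| = |L − K| = 21.1.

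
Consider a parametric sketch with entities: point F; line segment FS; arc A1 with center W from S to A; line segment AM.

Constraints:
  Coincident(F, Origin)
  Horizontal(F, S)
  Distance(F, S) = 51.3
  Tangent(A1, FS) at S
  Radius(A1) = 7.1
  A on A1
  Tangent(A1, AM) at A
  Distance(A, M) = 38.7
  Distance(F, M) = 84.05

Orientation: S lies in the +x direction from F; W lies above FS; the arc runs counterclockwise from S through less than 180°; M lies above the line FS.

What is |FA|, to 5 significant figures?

57.832

Checks: ∠(WS, SF) = 90.00° ✓; |WS| = 7.100 ✓; |WA| = 7.100 ✓; ∠(WA, AM) = 90.00° ✓; |AM| = 38.70 ✓; |FM| = 84.05 ✓.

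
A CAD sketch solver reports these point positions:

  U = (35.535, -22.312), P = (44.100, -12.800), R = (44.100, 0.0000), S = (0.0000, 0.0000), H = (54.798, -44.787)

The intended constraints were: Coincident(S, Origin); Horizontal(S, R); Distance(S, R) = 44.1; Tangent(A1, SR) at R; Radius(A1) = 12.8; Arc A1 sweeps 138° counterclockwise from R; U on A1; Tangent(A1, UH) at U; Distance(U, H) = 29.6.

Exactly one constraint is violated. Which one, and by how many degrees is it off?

Tangent(A1, UH) at U — off by 7.40°.

S = (0.00, 0.00) ✓; S.y = 0.00, R.y = 0.00 ✓; |SR| = 44.10 ✓; ∠(PR, RS) = 90.00° ✓; |PR| = 12.80 ✓; bearing(P→U) − bearing(P→R) = 138.0° ✓; |PU| = 12.80 ✓; ∠(PU, UH) = 97.40° ✗; |UH| = 29.60 ✓.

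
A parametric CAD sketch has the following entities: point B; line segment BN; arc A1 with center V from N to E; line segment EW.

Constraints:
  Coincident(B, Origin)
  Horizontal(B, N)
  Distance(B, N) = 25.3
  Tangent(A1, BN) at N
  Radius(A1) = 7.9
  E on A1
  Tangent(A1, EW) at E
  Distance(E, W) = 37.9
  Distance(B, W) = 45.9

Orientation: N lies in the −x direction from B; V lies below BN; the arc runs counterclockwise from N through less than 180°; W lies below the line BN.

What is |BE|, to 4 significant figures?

34.21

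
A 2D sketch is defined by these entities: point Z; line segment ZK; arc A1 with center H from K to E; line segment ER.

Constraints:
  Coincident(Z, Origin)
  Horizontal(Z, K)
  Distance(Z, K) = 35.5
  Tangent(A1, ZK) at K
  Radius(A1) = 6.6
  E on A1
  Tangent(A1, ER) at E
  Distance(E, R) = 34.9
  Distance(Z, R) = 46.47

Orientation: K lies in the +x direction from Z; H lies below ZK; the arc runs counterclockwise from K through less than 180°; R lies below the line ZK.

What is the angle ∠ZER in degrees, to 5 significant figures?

91.962°

Z is at the origin; Z and K share the same y with |ZK| = 35.5 and K on the +x side, so K = (35.500, 0.0000). Tangency of A1 to ZK means the radius HK is perpendicular to ZK, so H = K + (0, -6.6) = (35.500, -6.6000). Since HE ⟂ ER (tangency), |HR| = √(6.6² + 34.9²) = 35.519 regardless of where E sits on A1. So R lies on both circle(Z, 46.47) and circle(H, 35.519); the below-ZK intersection is R = (23.563, -40.053). E is the foot of the tangent from R: E = (28.980, -5.5757).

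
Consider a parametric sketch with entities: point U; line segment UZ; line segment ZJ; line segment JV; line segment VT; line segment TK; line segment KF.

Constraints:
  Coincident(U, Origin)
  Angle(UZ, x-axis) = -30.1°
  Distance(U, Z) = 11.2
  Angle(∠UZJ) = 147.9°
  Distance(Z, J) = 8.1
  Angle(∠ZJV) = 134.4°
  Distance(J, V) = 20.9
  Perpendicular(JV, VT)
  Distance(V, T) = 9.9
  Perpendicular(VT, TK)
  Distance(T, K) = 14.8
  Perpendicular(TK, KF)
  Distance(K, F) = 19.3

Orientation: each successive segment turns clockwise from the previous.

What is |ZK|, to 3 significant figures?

12.5

U is at the origin; UZ runs at -30.1° with length 11.2, so Z = (9.69, -5.62). ∠UZJ = 147.9° gives ZJ at -62.2° from the x-axis; with |ZJ| = 8.1, J = (13.5, -12.8). ∠ZJV = 134.4° gives JV at -108° from the x-axis; with |JV| = 20.9, V = (7.08, -32.7). JV is perpendicular to VT, so VT runs at 162°; with |VT| = 9.9, T = (-2.35, -29.7). The perpendicularity gives TK at right angles to VT, so TK runs at 72.2°; with |TK| = 14.8, K = (2.18, -15.6). Then |ZK| = |K − Z| = 12.5.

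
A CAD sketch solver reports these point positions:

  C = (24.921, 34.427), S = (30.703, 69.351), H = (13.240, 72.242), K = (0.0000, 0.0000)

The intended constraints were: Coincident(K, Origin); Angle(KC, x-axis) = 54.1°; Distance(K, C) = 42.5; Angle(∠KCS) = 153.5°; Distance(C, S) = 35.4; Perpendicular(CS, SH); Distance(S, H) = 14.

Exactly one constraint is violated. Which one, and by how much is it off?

Distance(S, H) = 14 — off by 3.70.

K = (0.00, 0.00) ✓; KC at 54.10° ✓; |KC| = 42.50 ✓; ∠KCS = 153.5° ✓; |CS| = 35.40 ✓; ∠(CS, SH) = 90.00° ✓; |SH| = 17.70 ✗.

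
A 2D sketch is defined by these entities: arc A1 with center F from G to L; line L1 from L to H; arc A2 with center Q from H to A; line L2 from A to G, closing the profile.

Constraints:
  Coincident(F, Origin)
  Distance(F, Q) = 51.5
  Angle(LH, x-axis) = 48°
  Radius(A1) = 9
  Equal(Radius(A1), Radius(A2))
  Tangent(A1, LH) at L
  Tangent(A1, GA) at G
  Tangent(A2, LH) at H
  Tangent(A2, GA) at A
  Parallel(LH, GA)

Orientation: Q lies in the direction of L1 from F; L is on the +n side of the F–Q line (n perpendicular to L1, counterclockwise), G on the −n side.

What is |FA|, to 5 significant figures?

52.280

Tangency of A1 to both parallel lines with radius 9.0 puts L and G at F ± 9.0·n: L = (-6.6883, 6.0222), G = (6.6883, -6.0222). Equal radii place H and A the same way about Q: H = Q + 9.0·n = (27.772, 44.294), A = Q − 9.0·n = (41.149, 32.250). Then |FA| = |A − F| = 52.280.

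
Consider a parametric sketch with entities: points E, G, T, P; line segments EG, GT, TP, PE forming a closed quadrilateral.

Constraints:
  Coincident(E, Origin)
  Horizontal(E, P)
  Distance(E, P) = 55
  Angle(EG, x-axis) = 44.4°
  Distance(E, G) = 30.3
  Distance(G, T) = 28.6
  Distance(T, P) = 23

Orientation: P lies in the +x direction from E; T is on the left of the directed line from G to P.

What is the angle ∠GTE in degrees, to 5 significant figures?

21.531°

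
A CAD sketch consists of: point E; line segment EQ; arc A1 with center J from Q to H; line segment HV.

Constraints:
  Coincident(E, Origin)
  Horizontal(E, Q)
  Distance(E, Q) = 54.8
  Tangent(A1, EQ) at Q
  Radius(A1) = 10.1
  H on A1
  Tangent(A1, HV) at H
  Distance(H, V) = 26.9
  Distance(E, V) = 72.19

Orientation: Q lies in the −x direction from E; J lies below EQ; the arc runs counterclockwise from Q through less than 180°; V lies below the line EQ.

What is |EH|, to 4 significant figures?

65.81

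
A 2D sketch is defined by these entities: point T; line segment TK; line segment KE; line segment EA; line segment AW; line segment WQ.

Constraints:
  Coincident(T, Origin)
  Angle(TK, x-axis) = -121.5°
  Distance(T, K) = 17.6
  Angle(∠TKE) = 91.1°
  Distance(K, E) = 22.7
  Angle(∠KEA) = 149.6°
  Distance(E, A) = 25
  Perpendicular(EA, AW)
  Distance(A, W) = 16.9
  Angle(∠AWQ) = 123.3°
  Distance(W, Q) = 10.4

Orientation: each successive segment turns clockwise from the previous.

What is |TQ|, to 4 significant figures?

27.60

T is at the origin; TK runs at -121.5° with length 17.6, so K = (-9.196, -15.01). ∠TKE = 91.1° gives KE at 149.6° from the x-axis; with |KE| = 22.7, E = (-28.78, -3.520). ∠KEA = 149.6° gives EA at 119.2° from the x-axis; with |EA| = 25.0, A = (-40.97, 18.30). EA ⟂ AW, so AW runs at 29.20°; with |AW| = 16.9, W = (-26.22, 26.55). ∠AWQ = 123.3° gives WQ at -27.50° from the x-axis; with |WQ| = 10.4, Q = (-16.99, 21.75). Then |TQ| = |Q − T| = 27.60.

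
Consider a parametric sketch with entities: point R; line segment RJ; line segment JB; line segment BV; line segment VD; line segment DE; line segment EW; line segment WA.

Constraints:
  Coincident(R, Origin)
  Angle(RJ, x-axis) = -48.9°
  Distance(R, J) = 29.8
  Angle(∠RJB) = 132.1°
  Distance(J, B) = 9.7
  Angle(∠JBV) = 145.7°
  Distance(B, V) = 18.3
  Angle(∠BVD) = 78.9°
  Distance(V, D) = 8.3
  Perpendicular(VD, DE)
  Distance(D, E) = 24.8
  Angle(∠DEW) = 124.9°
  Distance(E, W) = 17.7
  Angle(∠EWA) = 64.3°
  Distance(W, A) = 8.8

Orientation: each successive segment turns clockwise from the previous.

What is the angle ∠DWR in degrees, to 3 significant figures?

53.1°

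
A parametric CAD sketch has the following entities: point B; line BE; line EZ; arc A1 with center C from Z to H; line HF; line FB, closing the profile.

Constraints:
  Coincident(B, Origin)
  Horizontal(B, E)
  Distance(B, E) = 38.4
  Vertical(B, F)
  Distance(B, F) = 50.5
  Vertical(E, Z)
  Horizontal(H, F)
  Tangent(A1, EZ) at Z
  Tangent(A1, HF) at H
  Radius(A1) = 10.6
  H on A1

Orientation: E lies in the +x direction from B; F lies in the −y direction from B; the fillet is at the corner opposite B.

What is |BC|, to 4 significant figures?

48.63

B is at the origin; B and E share the same y with |BE| = 38.4 and E on the +x side, so E = (38.40, 0.000). BF is vertical with |BF| = 50.5 and F on the −y side, so F = (0.000, -50.50). The virtual corner opposite B is at (38.40, -50.50). The tangent condition forces CZ to be normal to EZ and since A1 is tangent to HF there, CH ⟂ HF, with radius 10.6, so the center C sits 10.6 in from both sides at C = (27.80, -39.90). Then |BC| = |C − B| = 48.63.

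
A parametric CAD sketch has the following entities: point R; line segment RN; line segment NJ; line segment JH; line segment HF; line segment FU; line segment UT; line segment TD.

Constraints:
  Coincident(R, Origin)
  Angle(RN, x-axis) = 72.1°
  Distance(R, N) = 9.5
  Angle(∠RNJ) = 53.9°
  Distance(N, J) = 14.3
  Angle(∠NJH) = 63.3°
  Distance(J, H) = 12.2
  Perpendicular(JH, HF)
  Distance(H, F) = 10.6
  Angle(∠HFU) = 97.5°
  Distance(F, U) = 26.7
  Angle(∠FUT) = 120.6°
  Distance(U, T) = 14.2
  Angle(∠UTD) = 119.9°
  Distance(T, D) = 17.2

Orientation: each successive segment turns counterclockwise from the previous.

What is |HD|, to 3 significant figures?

31.6

∠FUT = 120.6° gives UT at -173° from the x-axis; with |UT| = 14.2, T = (-24.9, 22.9). ∠UTD = 119.9° gives TD at -113° from the x-axis; with |TD| = 17.2, D = (-31.6, 7.12). Then |HD| = |D − H| = 31.6.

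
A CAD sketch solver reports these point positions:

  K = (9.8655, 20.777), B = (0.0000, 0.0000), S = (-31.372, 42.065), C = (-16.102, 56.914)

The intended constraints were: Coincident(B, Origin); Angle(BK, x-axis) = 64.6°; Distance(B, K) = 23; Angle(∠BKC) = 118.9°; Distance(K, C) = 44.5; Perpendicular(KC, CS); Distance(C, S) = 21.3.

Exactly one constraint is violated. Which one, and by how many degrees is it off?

Perpendicular(KC, CS) — off by 8.50°.

B = (0.00, 0.00) ✓; BK at 64.60° ✓; |BK| = 23.00 ✓; ∠BKC = 118.9° ✓; |KC| = 44.50 ✓; ∠(KC, CS) = 98.50° ✗; |CS| = 21.30 ✓.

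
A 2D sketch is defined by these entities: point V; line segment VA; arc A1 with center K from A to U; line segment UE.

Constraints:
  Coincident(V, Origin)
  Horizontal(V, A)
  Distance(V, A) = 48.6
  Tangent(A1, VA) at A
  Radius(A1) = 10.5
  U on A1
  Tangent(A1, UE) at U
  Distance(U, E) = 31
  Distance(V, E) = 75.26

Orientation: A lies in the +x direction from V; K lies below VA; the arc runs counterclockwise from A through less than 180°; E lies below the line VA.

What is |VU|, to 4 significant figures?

45.28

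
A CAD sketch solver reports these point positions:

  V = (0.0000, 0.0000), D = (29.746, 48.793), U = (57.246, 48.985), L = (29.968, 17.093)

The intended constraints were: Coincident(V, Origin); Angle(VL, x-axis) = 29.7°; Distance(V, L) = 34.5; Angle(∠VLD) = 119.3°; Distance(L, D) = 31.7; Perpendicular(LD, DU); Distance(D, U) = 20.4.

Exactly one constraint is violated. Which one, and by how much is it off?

Distance(D, U) = 20.4 — off by 7.10.

V = (0.00, 0.00) ✓; VL at 29.70° ✓; |VL| = 34.50 ✓; ∠VLD = 119.3° ✓; |LD| = 31.70 ✓; ∠(LD, DU) = 90.00° ✓; |DU| = 27.50 ✗.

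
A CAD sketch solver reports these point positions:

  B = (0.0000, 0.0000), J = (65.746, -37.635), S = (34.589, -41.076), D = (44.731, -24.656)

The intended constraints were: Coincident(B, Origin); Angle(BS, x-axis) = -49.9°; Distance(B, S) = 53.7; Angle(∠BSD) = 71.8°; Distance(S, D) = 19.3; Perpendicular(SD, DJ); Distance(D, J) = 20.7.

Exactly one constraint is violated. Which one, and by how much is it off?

Distance(D, J) = 20.7 — off by 4.00.

B = (0.00, 0.00) ✓; BS at -49.90° ✓; |BS| = 53.70 ✓; ∠BSD = 71.80° ✓; |SD| = 19.30 ✓; ∠(SD, DJ) = 90.00° ✓; |DJ| = 24.70 ✗.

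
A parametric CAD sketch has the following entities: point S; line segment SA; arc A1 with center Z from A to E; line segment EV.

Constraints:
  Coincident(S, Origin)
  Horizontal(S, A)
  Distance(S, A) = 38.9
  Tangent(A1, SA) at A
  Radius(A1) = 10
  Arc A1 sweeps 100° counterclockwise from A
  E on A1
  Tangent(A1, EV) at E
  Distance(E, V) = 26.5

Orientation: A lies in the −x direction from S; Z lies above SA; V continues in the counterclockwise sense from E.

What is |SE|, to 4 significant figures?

31.33

S is at the origin; S and A share the same y with |SA| = 38.9 and A on the −x side, so A = (-38.90, 0.000). The tangent condition forces ZA to be normal to SA, so Z = A + (0, 10) = (-38.90, 10.00). On A1, A sits at bearing -90° from Z; a 100° counterclockwise sweep puts E at bearing 10°, so E = Z + 10.0·(cos 10°, sin 10°) = (-29.05, 11.74). Then |SE| = |E − S| = 31.33.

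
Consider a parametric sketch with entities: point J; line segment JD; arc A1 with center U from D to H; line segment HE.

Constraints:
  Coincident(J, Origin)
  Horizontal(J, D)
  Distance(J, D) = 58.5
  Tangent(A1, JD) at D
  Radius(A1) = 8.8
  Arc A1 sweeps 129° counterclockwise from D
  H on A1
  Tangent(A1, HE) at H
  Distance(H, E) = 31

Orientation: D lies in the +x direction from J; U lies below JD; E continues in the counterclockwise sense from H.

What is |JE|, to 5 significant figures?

80.883

J is at the origin; J and D share the same y with |JD| = 58.5 and D on the +x side, so D = (58.500, 0.0000). A1 meets JD tangentially, so UD is at right angles to JD, so U = D + (0, -8.8) = (58.500, -8.8000). On A1, D sits at bearing 90° from U; a 129° counterclockwise sweep puts H at bearing 219°, so H = U + 8.8·(cos 219°, sin 219°) = (51.661, -14.338). A1 meets HE tangentially, so UH is at right angles to HE, so HE runs along (−sin 219°, cos 219°); with |HE| = 31.0, E = (71.170, -38.430). Then |JE| = |E − J| = 80.883.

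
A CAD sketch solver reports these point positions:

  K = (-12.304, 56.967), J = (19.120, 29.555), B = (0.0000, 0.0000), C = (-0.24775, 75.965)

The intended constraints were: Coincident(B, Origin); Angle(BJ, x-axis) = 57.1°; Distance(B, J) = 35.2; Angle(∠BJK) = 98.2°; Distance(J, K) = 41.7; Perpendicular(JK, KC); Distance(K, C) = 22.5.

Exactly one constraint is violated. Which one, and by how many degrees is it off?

Perpendicular(JK, KC) — off by 8.70°.

B = (0.00, 0.00) ✓; BJ at 57.10° ✓; |BJ| = 35.20 ✓; ∠BJK = 98.20° ✓; |JK| = 41.70 ✓; ∠(JK, KC) = 81.30° ✗; |KC| = 22.50 ✓.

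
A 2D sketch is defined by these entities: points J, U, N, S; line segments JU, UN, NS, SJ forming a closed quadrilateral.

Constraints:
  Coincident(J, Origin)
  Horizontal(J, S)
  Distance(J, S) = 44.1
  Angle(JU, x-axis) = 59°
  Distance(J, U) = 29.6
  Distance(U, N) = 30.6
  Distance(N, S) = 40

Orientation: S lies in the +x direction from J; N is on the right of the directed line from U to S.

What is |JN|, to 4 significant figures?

5.286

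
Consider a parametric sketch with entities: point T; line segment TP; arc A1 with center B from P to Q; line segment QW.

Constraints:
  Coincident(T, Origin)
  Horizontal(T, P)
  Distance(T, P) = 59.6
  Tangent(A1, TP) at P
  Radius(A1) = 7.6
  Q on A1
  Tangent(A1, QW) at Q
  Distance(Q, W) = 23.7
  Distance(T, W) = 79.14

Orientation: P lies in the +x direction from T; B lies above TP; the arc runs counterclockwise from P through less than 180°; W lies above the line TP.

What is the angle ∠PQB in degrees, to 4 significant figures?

53.90°

Checks: |BQ| = 7.600 ✓; ∠(BQ, QW) = 90.00° ✓; |QW| = 23.70 ✓; |TW| = 79.14 ✓.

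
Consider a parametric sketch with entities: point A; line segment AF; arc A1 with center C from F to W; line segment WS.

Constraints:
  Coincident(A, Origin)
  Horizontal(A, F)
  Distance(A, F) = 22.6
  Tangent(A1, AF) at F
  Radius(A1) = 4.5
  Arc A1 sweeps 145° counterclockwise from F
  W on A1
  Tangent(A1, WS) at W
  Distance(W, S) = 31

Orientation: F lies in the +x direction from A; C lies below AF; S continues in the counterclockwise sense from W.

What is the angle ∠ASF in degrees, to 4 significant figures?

18.94°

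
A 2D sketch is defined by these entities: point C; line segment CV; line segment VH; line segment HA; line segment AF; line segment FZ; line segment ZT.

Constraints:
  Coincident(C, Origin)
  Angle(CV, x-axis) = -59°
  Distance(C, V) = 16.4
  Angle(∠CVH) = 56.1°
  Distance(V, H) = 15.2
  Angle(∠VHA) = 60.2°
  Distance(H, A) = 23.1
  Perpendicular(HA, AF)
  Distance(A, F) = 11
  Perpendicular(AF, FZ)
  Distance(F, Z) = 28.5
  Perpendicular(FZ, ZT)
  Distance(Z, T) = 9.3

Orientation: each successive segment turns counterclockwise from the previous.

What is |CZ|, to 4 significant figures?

23.78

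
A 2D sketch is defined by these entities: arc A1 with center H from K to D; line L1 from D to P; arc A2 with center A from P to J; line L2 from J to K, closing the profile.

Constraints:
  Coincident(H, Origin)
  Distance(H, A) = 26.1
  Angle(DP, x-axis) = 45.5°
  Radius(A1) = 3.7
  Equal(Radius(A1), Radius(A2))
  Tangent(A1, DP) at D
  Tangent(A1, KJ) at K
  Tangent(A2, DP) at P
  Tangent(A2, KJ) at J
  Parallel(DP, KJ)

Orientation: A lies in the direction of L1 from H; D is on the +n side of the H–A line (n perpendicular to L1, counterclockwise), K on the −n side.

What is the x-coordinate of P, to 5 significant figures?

15.655

The slot axis is L1's direction at 45.5°, so u = (cos 45.5°, sin 45.5°) = (0.70091, 0.71325) and n = (−sin 45.5°, cos 45.5°) = (-0.71325, 0.70091). H is at the origin and A lies 26.1 along u from H, so A = 26.1·u = (18.294, 18.616). Tangency of A1 to both parallel lines with radius 3.7 puts D and K at H ± 3.7·n: D = (-2.6390, 2.5934), K = (2.6390, -2.5934). Equal radii place P and J the same way about A: P = A + 3.7·n = (15.655, 21.209), J = A − 3.7·n = (20.933, 16.022). So P.x = 15.655.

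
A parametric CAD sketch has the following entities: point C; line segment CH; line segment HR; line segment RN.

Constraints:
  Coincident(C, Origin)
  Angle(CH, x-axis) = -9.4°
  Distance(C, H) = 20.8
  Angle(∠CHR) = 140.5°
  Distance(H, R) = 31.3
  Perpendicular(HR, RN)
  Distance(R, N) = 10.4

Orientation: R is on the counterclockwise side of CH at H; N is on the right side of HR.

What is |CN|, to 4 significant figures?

52.92

C is at the origin; CH runs at -9.4° with length 20.8, so H = 20.8·(cos -9.4°, sin -9.4°) = (20.52, -3.397). ∠CHR = 140.5°, so HR runs at -9.4° + (180° − 140.5°) = 30.10° from the x-axis; with |HR| = 31.3, R = H + 31.3·(cos 30.10°, sin 30.10°) = (47.60, 12.30). The perpendicularity gives RN at right angles to HR; with |RN| = 10.4 on the right of HR, N = R + 10.4·(0.5015, -0.8652) = (52.82, 3.303). Then |CN| = |N − C| = 52.92.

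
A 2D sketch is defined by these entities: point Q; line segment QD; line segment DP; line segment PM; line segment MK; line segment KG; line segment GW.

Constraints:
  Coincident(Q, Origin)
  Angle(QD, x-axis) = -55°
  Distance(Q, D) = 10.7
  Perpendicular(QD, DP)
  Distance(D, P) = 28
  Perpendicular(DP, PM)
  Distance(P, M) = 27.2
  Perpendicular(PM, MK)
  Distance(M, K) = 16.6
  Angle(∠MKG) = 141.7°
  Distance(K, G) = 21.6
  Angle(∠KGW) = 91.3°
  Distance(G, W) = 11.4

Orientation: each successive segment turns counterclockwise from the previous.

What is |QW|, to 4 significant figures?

6.133

∠MKG = 141.7° gives KG at -106.7° from the x-axis; with |KG| = 21.6, G = (-6.333, -0.6342). ∠KGW = 91.3° gives GW at -18.00° from the x-axis; with |GW| = 11.4, W = (4.509, -4.157). Then |QW| = |W − Q| = 6.133.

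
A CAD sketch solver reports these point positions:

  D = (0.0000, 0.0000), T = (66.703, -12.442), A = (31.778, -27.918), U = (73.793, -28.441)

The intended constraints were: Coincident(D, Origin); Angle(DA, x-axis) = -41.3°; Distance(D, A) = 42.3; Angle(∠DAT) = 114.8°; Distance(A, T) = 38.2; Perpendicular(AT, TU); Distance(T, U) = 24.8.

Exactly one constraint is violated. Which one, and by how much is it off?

Distance(T, U) = 24.8 — off by 7.30.

D = (0.00, 0.00) ✓; DA at -41.30° ✓; |DA| = 42.30 ✓; ∠DAT = 114.8° ✓; |AT| = 38.20 ✓; ∠(AT, TU) = 90.00° ✓; |TU| = 17.50 ✗.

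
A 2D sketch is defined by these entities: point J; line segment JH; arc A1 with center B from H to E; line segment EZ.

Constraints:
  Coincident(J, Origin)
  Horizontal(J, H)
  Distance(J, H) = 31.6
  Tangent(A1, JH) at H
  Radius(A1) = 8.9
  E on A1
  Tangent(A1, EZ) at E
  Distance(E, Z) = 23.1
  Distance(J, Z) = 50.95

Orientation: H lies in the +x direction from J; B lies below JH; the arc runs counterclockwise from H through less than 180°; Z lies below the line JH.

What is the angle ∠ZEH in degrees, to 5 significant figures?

115.41°

Checks: |BE| = 8.900 ✓; ∠(BE, EZ) = 90.00° ✓; |EZ| = 23.10 ✓; |JZ| = 50.95 ✓.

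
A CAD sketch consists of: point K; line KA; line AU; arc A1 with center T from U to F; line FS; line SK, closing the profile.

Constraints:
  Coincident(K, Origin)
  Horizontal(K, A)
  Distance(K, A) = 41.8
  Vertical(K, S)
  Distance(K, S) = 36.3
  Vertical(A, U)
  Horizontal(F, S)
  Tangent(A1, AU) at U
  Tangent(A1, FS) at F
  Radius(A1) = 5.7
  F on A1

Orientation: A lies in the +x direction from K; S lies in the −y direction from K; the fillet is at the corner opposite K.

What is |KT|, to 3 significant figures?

47.3

K is at the origin; KA is horizontal with |KA| = 41.8 and A on the +x side, so A = (41.8, 0.00). K and S share the same x with |KS| = 36.3 and S on the −y side, so S = (0.00, -36.3). The virtual corner opposite K is at (41.8, -36.3). A1 meets AU tangentially, so TU is at right angles to AU and tangency of A1 to FS means the radius TF is perpendicular to FS, with radius 5.7, so the center T sits 5.7 in from both sides at T = (36.1, -30.6). Then |KT| = |T − K| = 47.3.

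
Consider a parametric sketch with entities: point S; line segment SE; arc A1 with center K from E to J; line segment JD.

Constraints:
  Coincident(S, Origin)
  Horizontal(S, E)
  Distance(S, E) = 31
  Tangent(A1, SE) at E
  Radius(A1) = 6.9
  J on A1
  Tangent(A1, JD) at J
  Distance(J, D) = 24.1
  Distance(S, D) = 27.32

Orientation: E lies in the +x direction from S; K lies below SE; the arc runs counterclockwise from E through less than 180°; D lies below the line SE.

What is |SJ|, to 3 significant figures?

25.3

Checks: |SE| = 31.00 ✓; |KJ| = 6.900 ✓; ∠(KJ, JD) = 90.00° ✓; |JD| = 24.10 ✓; |SD| = 27.32 ✓.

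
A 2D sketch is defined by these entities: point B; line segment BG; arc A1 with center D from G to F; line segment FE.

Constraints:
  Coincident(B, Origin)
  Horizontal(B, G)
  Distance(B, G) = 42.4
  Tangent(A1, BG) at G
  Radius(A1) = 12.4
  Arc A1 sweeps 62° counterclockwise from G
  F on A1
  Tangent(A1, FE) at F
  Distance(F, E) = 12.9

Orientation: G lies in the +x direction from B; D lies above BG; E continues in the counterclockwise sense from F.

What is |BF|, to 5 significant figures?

53.753

B is at the origin; BG is horizontal with |BG| = 42.4 and G on the +x side, so G = (42.400, 0.0000). The tangent condition forces DG to be normal to BG, so D = G + (0, 12.4) = (42.400, 12.400). On A1, G sits at bearing -90° from D; a 62° counterclockwise sweep puts F at bearing -28°, so F = D + 12.4·(cos -28°, sin -28°) = (53.349, 6.5786). Then |BF| = |F − B| = 53.753.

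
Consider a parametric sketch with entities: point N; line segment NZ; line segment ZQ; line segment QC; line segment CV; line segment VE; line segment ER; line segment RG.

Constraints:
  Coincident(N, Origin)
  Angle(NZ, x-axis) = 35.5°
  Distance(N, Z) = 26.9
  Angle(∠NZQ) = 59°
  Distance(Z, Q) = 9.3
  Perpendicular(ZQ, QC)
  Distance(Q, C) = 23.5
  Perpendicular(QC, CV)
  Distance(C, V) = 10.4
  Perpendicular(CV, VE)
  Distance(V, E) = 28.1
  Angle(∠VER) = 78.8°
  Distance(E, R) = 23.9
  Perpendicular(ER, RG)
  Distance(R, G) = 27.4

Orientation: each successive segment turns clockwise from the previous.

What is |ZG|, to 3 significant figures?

31.9

N is at the origin; NZ runs at 35.5° with length 26.9, so Z = (21.9, 15.6). ∠NZQ = 59.0° gives ZQ at -85.5° from the x-axis; with |ZQ| = 9.3, Q = (22.6, 6.35). The perpendicularity gives QC at right angles to ZQ, so QC runs at -176°; with |QC| = 23.5, C = (-0.798, 4.51). QC is perpendicular to CV, so CV runs at 94.5°; with |CV| = 10.4, V = (-1.61, 14.9). CV is perpendicular to VE, so VE runs at 4.50°; with |VE| = 28.1, E = (26.4, 17.1). ∠VER = 78.8° gives ER at -96.7° from the x-axis; with |ER| = 23.9, R = (23.6, -6.66). ER ⟂ RG, so RG runs at 173°; with |RG| = 27.4, G = (-3.60, -3.46). Then |ZG| = |G − Z| = 31.9.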